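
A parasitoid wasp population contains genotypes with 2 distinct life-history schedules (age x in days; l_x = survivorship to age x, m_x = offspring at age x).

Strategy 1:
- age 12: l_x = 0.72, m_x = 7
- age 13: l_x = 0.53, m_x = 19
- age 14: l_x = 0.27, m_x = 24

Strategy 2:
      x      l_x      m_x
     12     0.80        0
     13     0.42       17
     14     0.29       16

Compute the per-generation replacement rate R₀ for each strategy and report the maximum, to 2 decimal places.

Strategy 1: R₀ = 0.72×7 + 0.53×19 + 0.27×24 = 21.5900
Strategy 2: R₀ = 0.80×0 + 0.42×17 + 0.29×16 = 11.7800
Highest R₀: strategy 1 with 21.5900.

21.59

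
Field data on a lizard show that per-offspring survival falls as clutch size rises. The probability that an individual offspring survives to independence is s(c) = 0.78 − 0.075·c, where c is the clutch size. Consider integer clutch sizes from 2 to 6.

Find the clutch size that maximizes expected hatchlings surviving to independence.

Expected hatchlings surviving to independence = c × s(c):
  c=2: 2 × 0.630 = 1.260
  c=3: 3 × 0.555 = 1.665
  c=4: 4 × 0.480 = 1.920
  c=5: 5 × 0.405 = 2.025
  c=6: 6 × 0.330 = 1.980
Maximum at c = 5 (2.025 hatchlings surviving to independence).

5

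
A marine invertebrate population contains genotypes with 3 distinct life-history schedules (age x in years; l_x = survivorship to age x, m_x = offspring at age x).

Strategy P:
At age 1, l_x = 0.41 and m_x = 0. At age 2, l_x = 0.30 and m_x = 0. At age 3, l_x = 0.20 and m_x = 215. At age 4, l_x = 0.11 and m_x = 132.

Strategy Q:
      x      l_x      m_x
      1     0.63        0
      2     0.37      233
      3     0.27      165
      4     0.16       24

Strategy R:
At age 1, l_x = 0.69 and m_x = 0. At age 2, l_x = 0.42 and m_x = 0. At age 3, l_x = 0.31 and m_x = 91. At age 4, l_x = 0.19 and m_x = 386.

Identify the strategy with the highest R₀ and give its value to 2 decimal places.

134.60

Strategy P: R₀ = 0.41×0 + 0.30×0 + 0.20×215 + 0.11×132 = 57.5200
Strategy Q: R₀ = 0.63×0 + 0.37×233 + 0.27×165 + 0.16×24 = 134.6000
Strategy R: R₀ = 0.69×0 + 0.42×0 + 0.31×91 + 0.19×386 = 101.5500
Highest R₀: strategy Q with 134.6000.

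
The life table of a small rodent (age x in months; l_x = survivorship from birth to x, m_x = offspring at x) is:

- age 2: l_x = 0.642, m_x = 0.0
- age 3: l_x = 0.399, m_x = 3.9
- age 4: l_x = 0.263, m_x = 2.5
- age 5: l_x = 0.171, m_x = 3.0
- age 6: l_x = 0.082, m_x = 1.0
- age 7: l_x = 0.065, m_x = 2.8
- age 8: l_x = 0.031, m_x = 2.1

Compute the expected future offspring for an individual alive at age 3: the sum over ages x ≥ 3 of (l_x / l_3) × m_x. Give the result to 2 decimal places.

l_3 = 0.399. Conditional survival from age 3 to x is l_x / l_3.
  x=3: (0.399/0.399) × 3.9 = 3.9000
  x=4: (0.263/0.399) × 2.5 = 1.6479
  x=5: (0.171/0.399) × 3.0 = 1.2857
  x=6: (0.082/0.399) × 1.0 = 0.2055
  x=7: (0.065/0.399) × 2.8 = 0.4561
  x=8: (0.031/0.399) × 2.1 = 0.1632
Sum = 3.9000 + 1.6479 + 1.2857 + 0.2055 + 0.4561 + 0.1632 = 7.6584

7.66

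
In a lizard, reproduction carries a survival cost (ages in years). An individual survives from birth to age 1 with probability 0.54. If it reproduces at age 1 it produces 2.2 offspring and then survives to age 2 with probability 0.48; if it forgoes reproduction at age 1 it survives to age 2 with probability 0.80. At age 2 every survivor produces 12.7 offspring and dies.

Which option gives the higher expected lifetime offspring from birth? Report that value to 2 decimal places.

5.49

breed at age 1: R₀ = 0.54 × (2.2 + 0.48 × 12.7) = 0.54 × 8.2960 = 4.4798
delay to age 2: R₀ = 0.54 × (0.80 × 12.7) = 0.54 × 10.1600 = 5.4864
Higher: delay to age 2 (5.4864).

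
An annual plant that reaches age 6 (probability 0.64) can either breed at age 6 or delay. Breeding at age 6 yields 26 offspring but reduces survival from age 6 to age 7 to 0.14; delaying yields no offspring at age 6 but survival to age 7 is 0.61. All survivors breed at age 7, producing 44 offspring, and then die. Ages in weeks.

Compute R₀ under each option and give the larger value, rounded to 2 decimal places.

breed at age 6: R₀ = 0.64 × (26 + 0.14 × 44) = 0.64 × 32.1600 = 20.5824
delay to age 7: R₀ = 0.64 × (0.61 × 44) = 0.64 × 26.8400 = 17.1776
Higher: breed at age 6 (20.5824).

20.58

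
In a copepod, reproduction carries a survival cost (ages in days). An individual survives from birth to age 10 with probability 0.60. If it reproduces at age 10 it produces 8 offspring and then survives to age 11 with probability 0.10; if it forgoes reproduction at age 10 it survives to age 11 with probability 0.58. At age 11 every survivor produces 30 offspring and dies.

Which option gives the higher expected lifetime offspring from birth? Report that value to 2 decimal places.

10.44

breed at age 10: R₀ = 0.60 × (8 + 0.10 × 30) = 0.60 × 11.0000 = 6.6000
delay to age 11: R₀ = 0.60 × (0.58 × 30) = 0.60 × 17.4000 = 10.4400
Higher: delay to age 11 (10.4400).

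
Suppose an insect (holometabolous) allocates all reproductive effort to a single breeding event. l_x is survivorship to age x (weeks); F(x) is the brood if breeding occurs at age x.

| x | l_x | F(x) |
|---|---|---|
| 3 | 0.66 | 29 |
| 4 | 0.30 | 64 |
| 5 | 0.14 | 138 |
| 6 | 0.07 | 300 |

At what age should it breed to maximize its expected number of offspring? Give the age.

6

Expected offspring if breeding at age x = l_x × F(x):
  age 3: 0.66 × 29 = 19.140
  age 4: 0.30 × 64 = 19.200
  age 5: 0.14 × 138 = 19.320
  age 6: 0.07 × 300 = 21.000
Maximum at age 6 (21.000).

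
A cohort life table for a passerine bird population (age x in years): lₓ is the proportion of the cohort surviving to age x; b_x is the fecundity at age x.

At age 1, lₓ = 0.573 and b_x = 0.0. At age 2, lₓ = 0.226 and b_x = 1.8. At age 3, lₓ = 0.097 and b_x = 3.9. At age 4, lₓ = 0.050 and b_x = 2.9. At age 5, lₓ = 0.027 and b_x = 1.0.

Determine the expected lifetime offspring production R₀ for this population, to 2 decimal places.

0.96

R₀ = Σ lₓ b_x:
  age 1: 0.573 × 0.0 = 0.0000
  age 2: 0.226 × 1.8 = 0.4068
  age 3: 0.097 × 3.9 = 0.3783
  age 4: 0.050 × 2.9 = 0.1450
  age 5: 0.027 × 1.0 = 0.0270
R₀ = 0.0000 + 0.4068 + 0.3783 + 0.1450 + 0.0270 = 0.9571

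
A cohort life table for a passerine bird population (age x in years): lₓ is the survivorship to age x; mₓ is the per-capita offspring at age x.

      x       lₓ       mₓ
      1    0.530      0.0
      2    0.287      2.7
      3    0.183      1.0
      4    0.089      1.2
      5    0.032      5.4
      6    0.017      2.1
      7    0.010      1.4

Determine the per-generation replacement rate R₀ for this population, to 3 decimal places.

R₀ = Σ lₓ mₓ:
  age 1: 0.530 × 0.0 = 0.0000
  age 2: 0.287 × 2.7 = 0.7749
  age 3: 0.183 × 1.0 = 0.1830
  age 4: 0.089 × 1.2 = 0.1068
  age 5: 0.032 × 5.4 = 0.1728
  age 6: 0.017 × 2.1 = 0.0357
  age 7: 0.010 × 1.4 = 0.0140
R₀ = 0.0000 + 0.7749 + 0.1830 + 0.1068 + 0.1728 + 0.0357 + 0.0140 = 1.2872

1.287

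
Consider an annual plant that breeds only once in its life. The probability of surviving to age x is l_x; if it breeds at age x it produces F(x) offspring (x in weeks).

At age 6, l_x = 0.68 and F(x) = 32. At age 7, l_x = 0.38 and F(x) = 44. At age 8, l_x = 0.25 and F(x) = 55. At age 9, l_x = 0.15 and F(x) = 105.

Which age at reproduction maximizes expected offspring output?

Expected offspring if breeding at age x = l_x × F(x):
  age 6: 0.68 × 32 = 21.760
  age 7: 0.38 × 44 = 16.720
  age 8: 0.25 × 55 = 13.750
  age 9: 0.15 × 105 = 15.750
Maximum at age 6 (21.760).

6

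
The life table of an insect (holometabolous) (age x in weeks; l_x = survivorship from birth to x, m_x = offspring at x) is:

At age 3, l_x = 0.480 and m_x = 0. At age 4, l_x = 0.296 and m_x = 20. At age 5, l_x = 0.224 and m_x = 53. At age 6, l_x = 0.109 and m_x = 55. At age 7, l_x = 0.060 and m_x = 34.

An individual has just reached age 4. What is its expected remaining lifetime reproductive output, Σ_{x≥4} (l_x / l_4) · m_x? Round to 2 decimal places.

l_4 = 0.296. Conditional survival from age 4 to x is l_x / l_4.
  x=4: (0.296/0.296) × 20 = 20.0000
  x=5: (0.224/0.296) × 53 = 40.1081
  x=6: (0.109/0.296) × 55 = 20.2534
  x=7: (0.060/0.296) × 34 = 6.8919
Sum = 20.0000 + 40.1081 + 20.2534 + 6.8919 = 87.2534

87.25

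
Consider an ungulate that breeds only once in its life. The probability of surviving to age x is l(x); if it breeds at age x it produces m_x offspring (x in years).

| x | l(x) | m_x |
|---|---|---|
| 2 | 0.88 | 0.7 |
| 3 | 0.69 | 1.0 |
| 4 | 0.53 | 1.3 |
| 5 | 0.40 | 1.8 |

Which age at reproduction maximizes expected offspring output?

5

Expected offspring if breeding at age x = l(x) × m_x:
  age 2: 0.88 × 0.7 = 0.616
  age 3: 0.69 × 1.0 = 0.690
  age 4: 0.53 × 1.3 = 0.689
  age 5: 0.40 × 1.8 = 0.720
Maximum at age 5 (0.720).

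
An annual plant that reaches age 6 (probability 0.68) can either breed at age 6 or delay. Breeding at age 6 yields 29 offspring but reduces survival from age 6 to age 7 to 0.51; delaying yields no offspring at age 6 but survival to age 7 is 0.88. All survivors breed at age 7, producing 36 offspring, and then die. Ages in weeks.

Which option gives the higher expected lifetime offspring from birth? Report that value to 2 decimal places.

32.20

breed at age 6: R₀ = 0.68 × (29 + 0.51 × 36) = 0.68 × 47.3600 = 32.2048
delay to age 7: R₀ = 0.68 × (0.88 × 36) = 0.68 × 31.6800 = 21.5424
Higher: breed at age 6 (32.2048).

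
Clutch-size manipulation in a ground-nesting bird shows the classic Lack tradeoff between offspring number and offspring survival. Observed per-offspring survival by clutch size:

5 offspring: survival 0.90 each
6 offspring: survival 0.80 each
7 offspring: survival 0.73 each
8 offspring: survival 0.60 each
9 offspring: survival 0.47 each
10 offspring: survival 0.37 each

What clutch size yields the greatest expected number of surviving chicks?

7

Expected surviving chicks = c × s(c):
  c=5: 5 × 0.90 = 4.500
  c=6: 6 × 0.80 = 4.800
  c=7: 7 × 0.73 = 5.110
  c=8: 8 × 0.60 = 4.800
  c=9: 9 × 0.47 = 4.230
  c=10: 10 × 0.37 = 3.700
Maximum at c = 7 (5.110 surviving chicks).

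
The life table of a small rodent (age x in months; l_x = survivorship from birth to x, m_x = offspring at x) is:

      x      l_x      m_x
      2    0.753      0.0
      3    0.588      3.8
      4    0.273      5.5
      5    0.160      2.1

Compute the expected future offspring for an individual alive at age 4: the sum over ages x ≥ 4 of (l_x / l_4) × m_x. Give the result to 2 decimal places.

6.73

l_4 = 0.273. Conditional survival from age 4 to x is l_x / l_4.
  x=4: (0.273/0.273) × 5.5 = 5.5000
  x=5: (0.160/0.273) × 2.1 = 1.2308
Sum = 5.5000 + 1.2308 = 6.7308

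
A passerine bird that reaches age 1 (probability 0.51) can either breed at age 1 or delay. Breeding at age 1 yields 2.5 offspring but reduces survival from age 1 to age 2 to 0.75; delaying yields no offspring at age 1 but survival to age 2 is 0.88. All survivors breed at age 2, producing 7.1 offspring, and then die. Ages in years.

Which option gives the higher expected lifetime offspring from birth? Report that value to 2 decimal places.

breed at age 1: R₀ = 0.51 × (2.5 + 0.75 × 7.1) = 0.51 × 7.8250 = 3.9907
delay to age 2: R₀ = 0.51 × (0.88 × 7.1) = 0.51 × 6.2480 = 3.1865
Higher: breed at age 1 (3.9907).

3.99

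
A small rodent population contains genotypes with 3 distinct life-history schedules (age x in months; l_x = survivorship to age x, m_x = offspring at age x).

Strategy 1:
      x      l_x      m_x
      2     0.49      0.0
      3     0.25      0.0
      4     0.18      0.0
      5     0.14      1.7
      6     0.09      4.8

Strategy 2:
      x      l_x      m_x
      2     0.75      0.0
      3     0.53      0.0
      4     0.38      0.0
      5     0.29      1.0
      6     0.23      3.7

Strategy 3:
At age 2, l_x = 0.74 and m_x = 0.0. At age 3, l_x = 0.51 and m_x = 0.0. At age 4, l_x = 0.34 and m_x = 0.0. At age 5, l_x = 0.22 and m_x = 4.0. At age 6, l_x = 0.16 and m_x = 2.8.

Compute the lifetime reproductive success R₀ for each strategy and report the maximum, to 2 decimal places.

1.33

Strategy 1: R₀ = 0.49×0.0 + 0.25×0.0 + 0.18×0.0 + 0.14×1.7 + 0.09×4.8 = 0.6700
Strategy 2: R₀ = 0.75×0.0 + 0.53×0.0 + 0.38×0.0 + 0.29×1.0 + 0.23×3.7 = 1.1410
Strategy 3: R₀ = 0.74×0.0 + 0.51×0.0 + 0.34×0.0 + 0.22×4.0 + 0.16×2.8 = 1.3280
Highest R₀: strategy 3 with 1.3280.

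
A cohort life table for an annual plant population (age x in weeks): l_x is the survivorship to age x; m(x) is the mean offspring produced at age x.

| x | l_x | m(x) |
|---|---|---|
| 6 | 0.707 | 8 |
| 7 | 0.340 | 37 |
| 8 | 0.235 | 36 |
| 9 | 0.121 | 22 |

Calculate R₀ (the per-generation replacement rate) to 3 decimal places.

29.358

R₀ = Σ l_x m(x):
  age 6: 0.707 × 8 = 5.6560
  age 7: 0.340 × 37 = 12.5800
  age 8: 0.235 × 36 = 8.4600
  age 9: 0.121 × 22 = 2.6620
R₀ = 5.6560 + 12.5800 + 8.4600 + 2.6620 = 29.3580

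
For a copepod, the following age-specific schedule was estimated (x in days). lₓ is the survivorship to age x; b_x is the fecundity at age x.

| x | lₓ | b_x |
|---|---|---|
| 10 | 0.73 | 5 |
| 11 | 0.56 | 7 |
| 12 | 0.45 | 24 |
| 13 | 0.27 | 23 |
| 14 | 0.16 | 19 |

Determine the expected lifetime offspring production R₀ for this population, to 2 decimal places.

27.62

R₀ = Σ lₓ b_x:
  age 10: 0.73 × 5 = 3.6500
  age 11: 0.56 × 7 = 3.9200
  age 12: 0.45 × 24 = 10.8000
  age 13: 0.27 × 23 = 6.2100
  age 14: 0.16 × 19 = 3.0400
R₀ = 3.6500 + 3.9200 + 10.8000 + 6.2100 + 3.0400 = 27.6200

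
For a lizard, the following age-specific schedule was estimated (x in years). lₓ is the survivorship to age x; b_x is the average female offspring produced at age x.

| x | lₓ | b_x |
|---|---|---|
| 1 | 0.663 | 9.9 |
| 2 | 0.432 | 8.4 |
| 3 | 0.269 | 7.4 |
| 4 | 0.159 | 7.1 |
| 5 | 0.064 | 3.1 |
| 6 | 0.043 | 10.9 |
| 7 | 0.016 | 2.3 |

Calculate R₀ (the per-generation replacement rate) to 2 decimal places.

14.02

R₀ = Σ lₓ b_x:
  age 1: 0.663 × 9.9 = 6.5637
  age 2: 0.432 × 8.4 = 3.6288
  age 3: 0.269 × 7.4 = 1.9906
  age 4: 0.159 × 7.1 = 1.1289
  age 5: 0.064 × 3.1 = 0.1984
  age 6: 0.043 × 10.9 = 0.4687
  age 7: 0.016 × 2.3 = 0.0368
R₀ = 6.5637 + 3.6288 + 1.9906 + 1.1289 + 0.1984 + 0.4687 + 0.0368 = 14.0159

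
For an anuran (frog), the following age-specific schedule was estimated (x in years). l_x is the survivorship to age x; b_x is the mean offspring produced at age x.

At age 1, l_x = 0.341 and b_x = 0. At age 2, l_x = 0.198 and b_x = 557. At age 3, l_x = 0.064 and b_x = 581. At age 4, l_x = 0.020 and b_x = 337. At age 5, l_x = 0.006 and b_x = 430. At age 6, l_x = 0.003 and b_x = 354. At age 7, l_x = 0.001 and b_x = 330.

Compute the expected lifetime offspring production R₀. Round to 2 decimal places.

158.18

R₀ = Σ l_x b_x:
  age 1: 0.341 × 0 = 0.0000
  age 2: 0.198 × 557 = 110.2860
  age 3: 0.064 × 581 = 37.1840
  age 4: 0.020 × 337 = 6.7400
  age 5: 0.006 × 430 = 2.5800
  age 6: 0.003 × 354 = 1.0620
  age 7: 0.001 × 330 = 0.3300
R₀ = 0.0000 + 110.2860 + 37.1840 + 6.7400 + 2.5800 + 1.0620 + 0.3300 = 158.1820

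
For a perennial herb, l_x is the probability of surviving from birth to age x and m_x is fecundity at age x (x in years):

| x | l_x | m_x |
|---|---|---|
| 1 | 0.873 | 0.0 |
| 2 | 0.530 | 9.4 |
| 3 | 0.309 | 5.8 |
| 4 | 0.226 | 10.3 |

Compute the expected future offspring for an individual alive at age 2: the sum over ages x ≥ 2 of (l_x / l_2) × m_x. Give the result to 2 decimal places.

l_2 = 0.530. Conditional survival from age 2 to x is l_x / l_2.
  x=2: (0.530/0.530) × 9.4 = 9.4000
  x=3: (0.309/0.530) × 5.8 = 3.3815
  x=4: (0.226/0.530) × 10.3 = 4.3921
Sum = 9.4000 + 3.3815 + 4.3921 = 17.1736

17.17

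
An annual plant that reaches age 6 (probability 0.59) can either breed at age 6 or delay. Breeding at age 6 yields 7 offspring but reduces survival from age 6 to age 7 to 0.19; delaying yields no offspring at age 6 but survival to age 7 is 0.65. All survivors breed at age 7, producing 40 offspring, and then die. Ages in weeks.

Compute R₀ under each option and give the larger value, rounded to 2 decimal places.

15.34

breed at age 6: R₀ = 0.59 × (7 + 0.19 × 40) = 0.59 × 14.6000 = 8.6140
delay to age 7: R₀ = 0.59 × (0.65 × 40) = 0.59 × 26.0000 = 15.3400
Higher: delay to age 7 (15.3400).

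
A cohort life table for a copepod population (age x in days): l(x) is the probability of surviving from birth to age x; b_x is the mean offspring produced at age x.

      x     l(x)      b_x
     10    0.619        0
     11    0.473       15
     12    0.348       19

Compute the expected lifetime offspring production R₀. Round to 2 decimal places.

13.71

R₀ = Σ l(x) b_x:
  age 10: 0.619 × 0 = 0.0000
  age 11: 0.473 × 15 = 7.0950
  age 12: 0.348 × 19 = 6.6120
R₀ = 0.0000 + 7.0950 + 6.6120 = 13.7070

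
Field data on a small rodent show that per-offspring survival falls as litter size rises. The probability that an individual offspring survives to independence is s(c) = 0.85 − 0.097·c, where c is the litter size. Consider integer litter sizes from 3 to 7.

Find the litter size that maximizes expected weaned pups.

4

Expected weaned pups = c × s(c):
  c=3: 3 × 0.559 = 1.677
  c=4: 4 × 0.462 = 1.848
  c=5: 5 × 0.365 = 1.825
  c=6: 6 × 0.268 = 1.608
  c=7: 7 × 0.171 = 1.197
Maximum at c = 4 (1.848 weaned pups).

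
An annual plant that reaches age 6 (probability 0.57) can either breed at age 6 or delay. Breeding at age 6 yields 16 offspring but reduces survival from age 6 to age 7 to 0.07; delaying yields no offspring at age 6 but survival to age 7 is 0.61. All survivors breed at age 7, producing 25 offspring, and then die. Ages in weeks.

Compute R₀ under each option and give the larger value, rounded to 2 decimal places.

10.12

breed at age 6: R₀ = 0.57 × (16 + 0.07 × 25) = 0.57 × 17.7500 = 10.1175
delay to age 7: R₀ = 0.57 × (0.61 × 25) = 0.57 × 15.2500 = 8.6925
Higher: breed at age 6 (10.1175).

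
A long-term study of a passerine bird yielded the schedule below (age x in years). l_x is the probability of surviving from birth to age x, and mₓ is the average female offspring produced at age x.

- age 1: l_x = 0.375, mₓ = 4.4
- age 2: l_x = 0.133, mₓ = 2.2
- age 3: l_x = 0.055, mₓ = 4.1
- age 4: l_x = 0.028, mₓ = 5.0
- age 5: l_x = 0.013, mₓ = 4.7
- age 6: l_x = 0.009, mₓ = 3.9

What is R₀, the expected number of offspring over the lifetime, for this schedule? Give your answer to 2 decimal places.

2.40

R₀ = Σ l_x mₓ:
  age 1: 0.375 × 4.4 = 1.6500
  age 2: 0.133 × 2.2 = 0.2926
  age 3: 0.055 × 4.1 = 0.2255
  age 4: 0.028 × 5.0 = 0.1400
  age 5: 0.013 × 4.7 = 0.0611
  age 6: 0.009 × 3.9 = 0.0351
R₀ = 1.6500 + 0.2926 + 0.2255 + 0.1400 + 0.0611 + 0.0351 = 2.4043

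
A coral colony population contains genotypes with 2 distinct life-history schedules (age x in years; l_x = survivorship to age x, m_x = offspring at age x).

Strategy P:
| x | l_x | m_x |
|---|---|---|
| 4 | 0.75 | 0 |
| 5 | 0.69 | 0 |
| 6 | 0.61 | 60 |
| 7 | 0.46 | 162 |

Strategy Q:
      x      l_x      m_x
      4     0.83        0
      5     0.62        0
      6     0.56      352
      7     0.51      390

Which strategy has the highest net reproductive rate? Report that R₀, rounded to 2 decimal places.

Strategy P: R₀ = 0.75×0 + 0.69×0 + 0.61×60 + 0.46×162 = 111.1200
Strategy Q: R₀ = 0.83×0 + 0.62×0 + 0.56×352 + 0.51×390 = 396.0200
Highest R₀: strategy Q with 396.0200.

396.02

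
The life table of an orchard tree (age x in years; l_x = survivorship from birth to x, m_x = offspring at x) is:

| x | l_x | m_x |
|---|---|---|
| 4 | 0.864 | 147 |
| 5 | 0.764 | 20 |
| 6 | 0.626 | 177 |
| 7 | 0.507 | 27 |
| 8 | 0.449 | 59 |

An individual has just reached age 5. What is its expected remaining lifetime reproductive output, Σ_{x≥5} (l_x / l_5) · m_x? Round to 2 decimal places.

217.62

l_5 = 0.764. Conditional survival from age 5 to x is l_x / l_5.
  x=5: (0.764/0.764) × 20 = 20.0000
  x=6: (0.626/0.764) × 177 = 145.0288
  x=7: (0.507/0.764) × 27 = 17.9175
  x=8: (0.449/0.764) × 59 = 34.6741
Sum = 20.0000 + 145.0288 + 17.9175 + 34.6741 = 217.6204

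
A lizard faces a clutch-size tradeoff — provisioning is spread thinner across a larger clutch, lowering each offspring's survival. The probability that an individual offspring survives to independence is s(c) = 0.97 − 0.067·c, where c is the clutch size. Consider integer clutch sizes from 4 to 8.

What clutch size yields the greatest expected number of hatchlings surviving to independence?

7

Expected hatchlings surviving to independence = c × s(c):
  c=4: 4 × 0.702 = 2.808
  c=5: 5 × 0.635 = 3.175
  c=6: 6 × 0.568 = 3.408
  c=7: 7 × 0.501 = 3.507
  c=8: 8 × 0.434 = 3.472
Maximum at c = 7 (3.507 hatchlings surviving to independence).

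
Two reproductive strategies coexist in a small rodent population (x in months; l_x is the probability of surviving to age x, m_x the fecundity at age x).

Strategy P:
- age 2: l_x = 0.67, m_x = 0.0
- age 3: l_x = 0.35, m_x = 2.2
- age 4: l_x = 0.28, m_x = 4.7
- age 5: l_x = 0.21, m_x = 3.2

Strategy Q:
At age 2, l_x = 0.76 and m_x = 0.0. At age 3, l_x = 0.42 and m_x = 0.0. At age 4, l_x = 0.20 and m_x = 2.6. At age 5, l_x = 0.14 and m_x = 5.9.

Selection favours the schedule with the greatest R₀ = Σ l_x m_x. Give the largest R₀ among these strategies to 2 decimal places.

Strategy P: R₀ = 0.67×0.0 + 0.35×2.2 + 0.28×4.7 + 0.21×3.2 = 2.7580
Strategy Q: R₀ = 0.76×0.0 + 0.42×0.0 + 0.20×2.6 + 0.14×5.9 = 1.3460
Highest R₀: strategy P with 2.7580.

2.76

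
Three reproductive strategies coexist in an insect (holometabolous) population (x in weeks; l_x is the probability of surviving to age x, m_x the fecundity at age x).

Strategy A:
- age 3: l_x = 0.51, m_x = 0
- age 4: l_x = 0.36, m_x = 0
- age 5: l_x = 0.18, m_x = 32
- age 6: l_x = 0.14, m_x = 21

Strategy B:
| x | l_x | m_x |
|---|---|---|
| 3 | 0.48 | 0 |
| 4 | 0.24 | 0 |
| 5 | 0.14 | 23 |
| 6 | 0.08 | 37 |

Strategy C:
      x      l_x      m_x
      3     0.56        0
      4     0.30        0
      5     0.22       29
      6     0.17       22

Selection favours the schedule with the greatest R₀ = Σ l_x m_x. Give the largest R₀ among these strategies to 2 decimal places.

10.12

Strategy A: R₀ = 0.51×0 + 0.36×0 + 0.18×32 + 0.14×21 = 8.7000
Strategy B: R₀ = 0.48×0 + 0.24×0 + 0.14×23 + 0.08×37 = 6.1800
Strategy C: R₀ = 0.56×0 + 0.30×0 + 0.22×29 + 0.17×22 = 10.1200
Highest R₀: strategy C with 10.1200.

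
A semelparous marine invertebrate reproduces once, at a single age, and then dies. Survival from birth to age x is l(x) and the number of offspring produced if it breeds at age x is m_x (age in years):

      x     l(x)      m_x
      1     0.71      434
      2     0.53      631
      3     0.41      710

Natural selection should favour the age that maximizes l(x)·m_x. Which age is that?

2

Expected offspring if breeding at age x = l(x) × m_x:
  age 1: 0.71 × 434 = 308.140
  age 2: 0.53 × 631 = 334.430
  age 3: 0.41 × 710 = 291.100
Maximum at age 2 (334.430).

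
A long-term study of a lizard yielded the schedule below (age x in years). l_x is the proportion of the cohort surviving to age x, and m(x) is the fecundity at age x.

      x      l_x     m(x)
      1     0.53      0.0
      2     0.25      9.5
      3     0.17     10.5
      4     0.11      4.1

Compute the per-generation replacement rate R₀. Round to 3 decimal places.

4.611

R₀ = Σ l_x m(x):
  age 1: 0.53 × 0.0 = 0.0000
  age 2: 0.25 × 9.5 = 2.3750
  age 3: 0.17 × 10.5 = 1.7850
  age 4: 0.11 × 4.1 = 0.4510
R₀ = 0.0000 + 2.3750 + 1.7850 + 0.4510 = 4.6110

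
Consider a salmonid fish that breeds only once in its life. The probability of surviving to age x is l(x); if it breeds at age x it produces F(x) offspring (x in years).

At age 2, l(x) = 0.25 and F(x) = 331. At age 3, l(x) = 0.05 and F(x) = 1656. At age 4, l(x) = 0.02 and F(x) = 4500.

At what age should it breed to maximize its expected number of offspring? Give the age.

Expected offspring if breeding at age x = l(x) × F(x):
  age 2: 0.25 × 331 = 82.750
  age 3: 0.05 × 1656 = 82.800
  age 4: 0.02 × 4500 = 90.000
Maximum at age 4 (90.000).

4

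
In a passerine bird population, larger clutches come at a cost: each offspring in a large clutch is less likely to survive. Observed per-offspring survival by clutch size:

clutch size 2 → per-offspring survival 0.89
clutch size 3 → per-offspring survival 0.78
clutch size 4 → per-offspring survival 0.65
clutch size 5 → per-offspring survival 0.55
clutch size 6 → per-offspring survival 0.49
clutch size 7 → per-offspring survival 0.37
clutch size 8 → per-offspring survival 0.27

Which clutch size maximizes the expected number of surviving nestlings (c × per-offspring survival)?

6

Expected surviving nestlings = c × s(c):
  c=2: 2 × 0.89 = 1.780
  c=3: 3 × 0.78 = 2.340
  c=4: 4 × 0.65 = 2.600
  c=5: 5 × 0.55 = 2.750
  c=6: 6 × 0.49 = 2.940
  c=7: 7 × 0.37 = 2.590
  c=8: 8 × 0.27 = 2.160
Maximum at c = 6 (2.940 surviving nestlings).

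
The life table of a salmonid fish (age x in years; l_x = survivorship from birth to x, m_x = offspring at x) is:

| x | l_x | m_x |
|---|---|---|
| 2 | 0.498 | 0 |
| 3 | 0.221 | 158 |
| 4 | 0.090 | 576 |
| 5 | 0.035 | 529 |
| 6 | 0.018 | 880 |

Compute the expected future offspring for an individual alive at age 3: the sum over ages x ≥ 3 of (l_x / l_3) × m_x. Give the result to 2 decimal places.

548.02

l_3 = 0.221. Conditional survival from age 3 to x is l_x / l_3.
  x=3: (0.221/0.221) × 158 = 158.0000
  x=4: (0.090/0.221) × 576 = 234.5701
  x=5: (0.035/0.221) × 529 = 83.7783
  x=6: (0.018/0.221) × 880 = 71.6742
Sum = 158.0000 + 234.5701 + 83.7783 + 71.6742 = 548.0226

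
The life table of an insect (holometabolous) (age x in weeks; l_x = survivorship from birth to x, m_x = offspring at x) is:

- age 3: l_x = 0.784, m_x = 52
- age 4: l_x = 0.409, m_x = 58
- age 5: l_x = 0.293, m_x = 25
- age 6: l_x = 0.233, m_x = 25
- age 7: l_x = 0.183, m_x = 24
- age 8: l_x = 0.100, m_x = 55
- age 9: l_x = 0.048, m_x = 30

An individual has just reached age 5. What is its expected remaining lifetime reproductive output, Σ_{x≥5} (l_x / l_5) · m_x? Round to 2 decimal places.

83.56

l_5 = 0.293. Conditional survival from age 5 to x is l_x / l_5.
  x=5: (0.293/0.293) × 25 = 25.0000
  x=6: (0.233/0.293) × 25 = 19.8805
  x=7: (0.183/0.293) × 24 = 14.9898
  x=8: (0.100/0.293) × 55 = 18.7713
  x=9: (0.048/0.293) × 30 = 4.9147
Sum = 25.0000 + 19.8805 + 14.9898 + 18.7713 + 4.9147 = 83.5563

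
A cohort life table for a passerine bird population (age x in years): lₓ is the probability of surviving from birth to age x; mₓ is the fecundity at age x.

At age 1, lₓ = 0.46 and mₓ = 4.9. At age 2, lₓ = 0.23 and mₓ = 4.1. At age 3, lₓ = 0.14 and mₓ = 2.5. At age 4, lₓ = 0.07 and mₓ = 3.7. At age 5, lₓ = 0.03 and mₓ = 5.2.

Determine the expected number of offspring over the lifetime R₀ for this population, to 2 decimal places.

R₀ = Σ lₓ mₓ:
  age 1: 0.46 × 4.9 = 2.2540
  age 2: 0.23 × 4.1 = 0.9430
  age 3: 0.14 × 2.5 = 0.3500
  age 4: 0.07 × 3.7 = 0.2590
  age 5: 0.03 × 5.2 = 0.1560
R₀ = 2.2540 + 0.9430 + 0.3500 + 0.2590 + 0.1560 = 3.9620

3.96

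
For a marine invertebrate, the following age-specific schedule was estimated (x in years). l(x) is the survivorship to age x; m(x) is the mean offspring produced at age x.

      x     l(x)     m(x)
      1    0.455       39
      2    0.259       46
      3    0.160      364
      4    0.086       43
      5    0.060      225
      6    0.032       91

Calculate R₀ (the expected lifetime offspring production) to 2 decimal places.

108.01

R₀ = Σ l(x) m(x):
  age 1: 0.455 × 39 = 17.7450
  age 2: 0.259 × 46 = 11.9140
  age 3: 0.160 × 364 = 58.2400
  age 4: 0.086 × 43 = 3.6980
  age 5: 0.060 × 225 = 13.5000
  age 6: 0.032 × 91 = 2.9120
R₀ = 17.7450 + 11.9140 + 58.2400 + 3.6980 + 13.5000 + 2.9120 = 108.0090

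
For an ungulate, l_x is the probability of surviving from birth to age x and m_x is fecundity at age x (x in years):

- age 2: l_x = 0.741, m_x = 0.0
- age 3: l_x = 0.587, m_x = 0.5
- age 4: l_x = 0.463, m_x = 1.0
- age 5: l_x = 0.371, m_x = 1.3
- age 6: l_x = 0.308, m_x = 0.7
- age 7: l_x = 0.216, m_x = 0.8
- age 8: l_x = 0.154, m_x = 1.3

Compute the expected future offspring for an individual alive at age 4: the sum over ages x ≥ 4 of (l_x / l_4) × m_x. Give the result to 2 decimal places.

3.31

l_4 = 0.463. Conditional survival from age 4 to x is l_x / l_4.
  x=4: (0.463/0.463) × 1.0 = 1.0000
  x=5: (0.371/0.463) × 1.3 = 1.0417
  x=6: (0.308/0.463) × 0.7 = 0.4657
  x=7: (0.216/0.463) × 0.8 = 0.3732
  x=8: (0.154/0.463) × 1.3 = 0.4324
Sum = 1.0000 + 1.0417 + 0.4657 + 0.3732 + 0.4324 = 3.3130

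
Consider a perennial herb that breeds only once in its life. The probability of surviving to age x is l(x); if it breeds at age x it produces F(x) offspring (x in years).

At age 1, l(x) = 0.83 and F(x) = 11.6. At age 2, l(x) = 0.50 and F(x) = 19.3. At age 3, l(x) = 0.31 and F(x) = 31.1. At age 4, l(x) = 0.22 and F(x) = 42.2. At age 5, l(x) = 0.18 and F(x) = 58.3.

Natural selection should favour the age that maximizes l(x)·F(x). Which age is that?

5

Expected offspring if breeding at age x = l(x) × F(x):
  age 1: 0.83 × 11.6 = 9.628
  age 2: 0.50 × 19.3 = 9.650
  age 3: 0.31 × 31.1 = 9.641
  age 4: 0.22 × 42.2 = 9.284
  age 5: 0.18 × 58.3 = 10.494
Maximum at age 5 (10.494).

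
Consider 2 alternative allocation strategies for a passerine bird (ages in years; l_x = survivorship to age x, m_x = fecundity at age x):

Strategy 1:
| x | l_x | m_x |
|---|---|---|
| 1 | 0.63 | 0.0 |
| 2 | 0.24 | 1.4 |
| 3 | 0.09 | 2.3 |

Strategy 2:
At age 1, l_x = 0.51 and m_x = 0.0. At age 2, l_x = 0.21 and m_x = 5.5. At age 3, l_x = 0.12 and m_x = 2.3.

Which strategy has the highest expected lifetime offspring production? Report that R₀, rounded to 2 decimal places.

1.43

Strategy 1: R₀ = 0.63×0.0 + 0.24×1.4 + 0.09×2.3 = 0.5430
Strategy 2: R₀ = 0.51×0.0 + 0.21×5.5 + 0.12×2.3 = 1.4310
Highest R₀: strategy 2 with 1.4310.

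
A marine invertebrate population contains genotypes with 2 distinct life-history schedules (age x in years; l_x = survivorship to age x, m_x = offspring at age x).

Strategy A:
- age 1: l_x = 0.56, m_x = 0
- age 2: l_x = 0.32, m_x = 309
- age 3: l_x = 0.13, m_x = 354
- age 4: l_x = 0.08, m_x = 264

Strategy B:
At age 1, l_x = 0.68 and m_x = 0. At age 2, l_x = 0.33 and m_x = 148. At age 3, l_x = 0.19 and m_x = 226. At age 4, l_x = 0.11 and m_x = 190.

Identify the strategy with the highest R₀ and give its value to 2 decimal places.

166.02

Strategy A: R₀ = 0.56×0 + 0.32×309 + 0.13×354 + 0.08×264 = 166.0200
Strategy B: R₀ = 0.68×0 + 0.33×148 + 0.19×226 + 0.11×190 = 112.6800
Highest R₀: strategy A with 166.0200.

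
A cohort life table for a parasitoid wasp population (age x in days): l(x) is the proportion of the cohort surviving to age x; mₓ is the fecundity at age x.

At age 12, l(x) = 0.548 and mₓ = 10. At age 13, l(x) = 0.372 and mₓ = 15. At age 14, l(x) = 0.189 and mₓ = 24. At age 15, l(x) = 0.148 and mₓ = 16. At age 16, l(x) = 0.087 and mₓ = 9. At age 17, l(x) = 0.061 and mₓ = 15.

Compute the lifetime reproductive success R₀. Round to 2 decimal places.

19.66

R₀ = Σ l(x) mₓ:
  age 12: 0.548 × 10 = 5.4800
  age 13: 0.372 × 15 = 5.5800
  age 14: 0.189 × 24 = 4.5360
  age 15: 0.148 × 16 = 2.3680
  age 16: 0.087 × 9 = 0.7830
  age 17: 0.061 × 15 = 0.9150
R₀ = 5.4800 + 5.5800 + 4.5360 + 2.3680 + 0.7830 + 0.9150 = 19.6620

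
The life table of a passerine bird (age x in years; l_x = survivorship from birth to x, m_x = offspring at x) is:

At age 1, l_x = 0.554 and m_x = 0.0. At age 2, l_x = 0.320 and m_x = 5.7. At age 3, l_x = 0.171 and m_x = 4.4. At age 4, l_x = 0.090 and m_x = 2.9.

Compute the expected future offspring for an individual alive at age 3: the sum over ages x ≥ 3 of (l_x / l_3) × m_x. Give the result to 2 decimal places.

5.93

l_3 = 0.171. Conditional survival from age 3 to x is l_x / l_3.
  x=3: (0.171/0.171) × 4.4 = 4.4000
  x=4: (0.090/0.171) × 2.9 = 1.5263
Sum = 4.4000 + 1.5263 = 5.9263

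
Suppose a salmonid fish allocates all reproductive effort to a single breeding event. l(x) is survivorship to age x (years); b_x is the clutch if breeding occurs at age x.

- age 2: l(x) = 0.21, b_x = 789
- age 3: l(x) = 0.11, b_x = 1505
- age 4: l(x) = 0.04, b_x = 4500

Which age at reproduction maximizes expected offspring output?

4

Expected offspring if breeding at age x = l(x) × b_x:
  age 2: 0.21 × 789 = 165.690
  age 3: 0.11 × 1505 = 165.550
  age 4: 0.04 × 4500 = 180.000
Maximum at age 4 (180.000).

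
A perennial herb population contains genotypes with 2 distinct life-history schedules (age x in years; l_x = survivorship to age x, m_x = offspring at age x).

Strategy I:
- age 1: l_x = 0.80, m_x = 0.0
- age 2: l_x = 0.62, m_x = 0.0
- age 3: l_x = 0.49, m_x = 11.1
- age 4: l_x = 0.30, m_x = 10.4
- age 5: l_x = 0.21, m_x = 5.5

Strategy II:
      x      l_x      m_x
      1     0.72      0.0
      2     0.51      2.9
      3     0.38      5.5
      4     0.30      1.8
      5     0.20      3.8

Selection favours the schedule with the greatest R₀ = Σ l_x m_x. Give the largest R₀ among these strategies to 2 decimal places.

9.71

Strategy I: R₀ = 0.80×0.0 + 0.62×0.0 + 0.49×11.1 + 0.30×10.4 + 0.21×5.5 = 9.7140
Strategy II: R₀ = 0.72×0.0 + 0.51×2.9 + 0.38×5.5 + 0.30×1.8 + 0.20×3.8 = 4.8690
Highest R₀: strategy I with 9.7140.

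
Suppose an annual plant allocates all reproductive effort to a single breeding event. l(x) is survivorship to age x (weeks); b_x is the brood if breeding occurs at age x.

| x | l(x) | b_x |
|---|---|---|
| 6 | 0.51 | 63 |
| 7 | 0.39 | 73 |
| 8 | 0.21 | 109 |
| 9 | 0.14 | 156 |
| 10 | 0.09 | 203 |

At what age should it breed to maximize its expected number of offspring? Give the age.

Expected offspring if breeding at age x = l(x) × b_x:
  age 6: 0.51 × 63 = 32.130
  age 7: 0.39 × 73 = 28.470
  age 8: 0.21 × 109 = 22.890
  age 9: 0.14 × 156 = 21.840
  age 10: 0.09 × 203 = 18.270
Maximum at age 6 (32.130).

6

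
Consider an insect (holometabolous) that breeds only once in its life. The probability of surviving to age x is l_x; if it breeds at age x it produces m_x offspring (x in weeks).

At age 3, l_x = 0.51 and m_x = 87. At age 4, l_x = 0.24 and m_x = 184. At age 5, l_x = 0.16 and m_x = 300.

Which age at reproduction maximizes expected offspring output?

5

Expected offspring if breeding at age x = l_x × m_x:
  age 3: 0.51 × 87 = 44.370
  age 4: 0.24 × 184 = 44.160
  age 5: 0.16 × 300 = 48.000
Maximum at age 5 (48.000).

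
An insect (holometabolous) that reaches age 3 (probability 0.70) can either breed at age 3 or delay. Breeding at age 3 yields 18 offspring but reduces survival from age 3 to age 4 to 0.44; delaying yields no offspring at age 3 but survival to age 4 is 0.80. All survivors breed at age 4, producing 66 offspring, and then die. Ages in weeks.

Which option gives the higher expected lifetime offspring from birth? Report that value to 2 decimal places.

breed at age 3: R₀ = 0.70 × (18 + 0.44 × 66) = 0.70 × 47.0400 = 32.9280
delay to age 4: R₀ = 0.70 × (0.80 × 66) = 0.70 × 52.8000 = 36.9600
Higher: delay to age 4 (36.9600).

36.96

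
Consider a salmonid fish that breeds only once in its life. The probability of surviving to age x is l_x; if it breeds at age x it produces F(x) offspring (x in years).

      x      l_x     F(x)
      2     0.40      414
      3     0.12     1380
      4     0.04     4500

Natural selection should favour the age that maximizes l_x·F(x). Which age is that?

Expected offspring if breeding at age x = l_x × F(x):
  age 2: 0.40 × 414 = 165.600
  age 3: 0.12 × 1380 = 165.600
  age 4: 0.04 × 4500 = 180.000
Maximum at age 4 (180.000).

4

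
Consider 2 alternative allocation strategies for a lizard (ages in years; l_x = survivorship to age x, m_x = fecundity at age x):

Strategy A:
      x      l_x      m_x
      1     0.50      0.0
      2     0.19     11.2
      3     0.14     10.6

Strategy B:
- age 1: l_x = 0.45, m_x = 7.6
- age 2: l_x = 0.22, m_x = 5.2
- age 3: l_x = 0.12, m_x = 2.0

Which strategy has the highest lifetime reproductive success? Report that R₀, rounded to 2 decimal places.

4.80

Strategy A: R₀ = 0.50×0.0 + 0.19×11.2 + 0.14×10.6 = 3.6120
Strategy B: R₀ = 0.45×7.6 + 0.22×5.2 + 0.12×2.0 = 4.8040
Highest R₀: strategy B with 4.8040.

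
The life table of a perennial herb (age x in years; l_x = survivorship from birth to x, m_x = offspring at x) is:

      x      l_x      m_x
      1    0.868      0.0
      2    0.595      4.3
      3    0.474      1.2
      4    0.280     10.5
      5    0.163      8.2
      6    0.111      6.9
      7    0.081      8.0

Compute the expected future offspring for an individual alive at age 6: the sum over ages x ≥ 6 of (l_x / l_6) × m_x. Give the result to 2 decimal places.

l_6 = 0.111. Conditional survival from age 6 to x is l_x / l_6.
  x=6: (0.111/0.111) × 6.9 = 6.9000
  x=7: (0.081/0.111) × 8.0 = 5.8378
Sum = 6.9000 + 5.8378 = 12.7378

12.74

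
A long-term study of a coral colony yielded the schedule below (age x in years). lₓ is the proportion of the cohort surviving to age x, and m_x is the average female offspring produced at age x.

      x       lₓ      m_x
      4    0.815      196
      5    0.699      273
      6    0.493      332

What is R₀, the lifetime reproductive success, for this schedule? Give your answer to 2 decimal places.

514.24

R₀ = Σ lₓ m_x:
  age 4: 0.815 × 196 = 159.7400
  age 5: 0.699 × 273 = 190.8270
  age 6: 0.493 × 332 = 163.6760
R₀ = 159.7400 + 190.8270 + 163.6760 = 514.2430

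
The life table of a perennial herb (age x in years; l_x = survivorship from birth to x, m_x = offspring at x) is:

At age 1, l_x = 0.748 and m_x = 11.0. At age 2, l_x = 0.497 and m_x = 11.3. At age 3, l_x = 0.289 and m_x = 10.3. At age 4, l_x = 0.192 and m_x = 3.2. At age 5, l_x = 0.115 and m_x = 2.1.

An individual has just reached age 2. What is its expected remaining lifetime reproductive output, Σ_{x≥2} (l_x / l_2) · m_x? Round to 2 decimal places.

19.01

l_2 = 0.497. Conditional survival from age 2 to x is l_x / l_2.
  x=2: (0.497/0.497) × 11.3 = 11.3000
  x=3: (0.289/0.497) × 10.3 = 5.9893
  x=4: (0.192/0.497) × 3.2 = 1.2362
  x=5: (0.115/0.497) × 2.1 = 0.4859
Sum = 11.3000 + 5.9893 + 1.2362 + 0.4859 = 19.0115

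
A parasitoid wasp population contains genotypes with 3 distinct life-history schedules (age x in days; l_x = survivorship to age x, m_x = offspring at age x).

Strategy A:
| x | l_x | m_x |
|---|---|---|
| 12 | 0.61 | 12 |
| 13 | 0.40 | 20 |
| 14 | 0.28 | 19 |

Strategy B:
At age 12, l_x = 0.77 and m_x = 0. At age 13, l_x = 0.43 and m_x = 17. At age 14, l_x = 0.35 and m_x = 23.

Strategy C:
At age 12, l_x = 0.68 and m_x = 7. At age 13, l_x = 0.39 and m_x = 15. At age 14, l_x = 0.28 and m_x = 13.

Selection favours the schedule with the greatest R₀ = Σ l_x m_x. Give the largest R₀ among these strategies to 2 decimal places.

Strategy A: R₀ = 0.61×12 + 0.40×20 + 0.28×19 = 20.6400
Strategy B: R₀ = 0.77×0 + 0.43×17 + 0.35×23 = 15.3600
Strategy C: R₀ = 0.68×7 + 0.39×15 + 0.28×13 = 14.2500
Highest R₀: strategy A with 20.6400.

20.64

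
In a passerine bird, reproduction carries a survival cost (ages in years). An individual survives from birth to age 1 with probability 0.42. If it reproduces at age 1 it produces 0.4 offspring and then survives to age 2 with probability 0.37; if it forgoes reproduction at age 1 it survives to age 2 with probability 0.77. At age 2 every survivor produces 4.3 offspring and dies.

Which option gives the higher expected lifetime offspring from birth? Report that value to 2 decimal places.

breed at age 1: R₀ = 0.42 × (0.4 + 0.37 × 4.3) = 0.42 × 1.9910 = 0.8362
delay to age 2: R₀ = 0.42 × (0.77 × 4.3) = 0.42 × 3.3110 = 1.3906
Higher: delay to age 2 (1.3906).

1.39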